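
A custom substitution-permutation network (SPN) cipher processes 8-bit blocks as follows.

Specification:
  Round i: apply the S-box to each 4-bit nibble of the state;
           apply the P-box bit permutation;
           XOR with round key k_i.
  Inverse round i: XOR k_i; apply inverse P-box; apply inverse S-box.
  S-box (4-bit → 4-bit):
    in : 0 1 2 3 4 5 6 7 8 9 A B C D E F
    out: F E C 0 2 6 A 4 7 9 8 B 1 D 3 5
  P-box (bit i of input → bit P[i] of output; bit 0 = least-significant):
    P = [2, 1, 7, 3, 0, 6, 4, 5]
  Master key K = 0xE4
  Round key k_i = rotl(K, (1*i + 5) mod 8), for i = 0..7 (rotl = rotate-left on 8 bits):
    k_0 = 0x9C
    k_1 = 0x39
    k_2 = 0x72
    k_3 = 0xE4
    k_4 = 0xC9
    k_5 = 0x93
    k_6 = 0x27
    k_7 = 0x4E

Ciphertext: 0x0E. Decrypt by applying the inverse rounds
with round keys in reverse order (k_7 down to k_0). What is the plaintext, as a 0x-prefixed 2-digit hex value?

s_0 = ciphertext = 0x0E
s_1 = InvRound(s_0, k_7) = 0x43
s_2 = InvRound(s_1, k_6) = 0x6C
s_3 = InvRound(s_2, k_5) = 0x00
s_4 = InvRound(s_3, k_4) = 0xE2
s_5 = InvRound(s_4, k_3) = 0x3E
s_6 = InvRound(s_5, k_2) = 0x49
s_7 = InvRound(s_6, k_1) = 0x13
s_8 = InvRound(s_7, k_0) = 0xC0

0xC0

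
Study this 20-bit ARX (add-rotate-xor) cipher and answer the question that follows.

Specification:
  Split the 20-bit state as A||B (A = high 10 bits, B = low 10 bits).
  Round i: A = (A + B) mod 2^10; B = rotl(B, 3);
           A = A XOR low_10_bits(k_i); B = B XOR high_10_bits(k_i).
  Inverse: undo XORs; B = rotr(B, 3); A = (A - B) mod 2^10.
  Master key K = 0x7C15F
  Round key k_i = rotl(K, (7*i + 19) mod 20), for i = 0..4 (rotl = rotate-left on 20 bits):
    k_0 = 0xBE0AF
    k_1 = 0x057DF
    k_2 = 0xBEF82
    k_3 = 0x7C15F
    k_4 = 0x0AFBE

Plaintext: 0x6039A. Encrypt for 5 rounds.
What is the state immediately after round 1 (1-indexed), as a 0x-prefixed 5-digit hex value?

s_0 = plaintext = 0x6039A
s_1 = Round(s_0, k_0) = 0x6D62F
s_2 = Round(s_1, k_1) = 0x0ED69
s_3 = Round(s_2, k_2) = 0x899B1
s_4 = Round(s_3, k_3) = 0xA207B
s_5 = Round(s_4, k_4) = 0x2F7F3

0x6D62F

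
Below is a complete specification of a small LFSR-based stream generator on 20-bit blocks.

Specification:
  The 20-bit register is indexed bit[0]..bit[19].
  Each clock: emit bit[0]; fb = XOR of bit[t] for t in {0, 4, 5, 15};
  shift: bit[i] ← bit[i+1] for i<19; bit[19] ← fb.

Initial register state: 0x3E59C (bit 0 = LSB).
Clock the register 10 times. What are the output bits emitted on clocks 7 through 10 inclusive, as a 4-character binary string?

0110

reg_0 = 0x3E59C
clock 1: out=0, reg = 0x1F2CE
clock 2: out=0, reg = 0x8F967
clock 3: out=1, reg = 0xC7CB3
clock 4: out=1, reg = 0xE3E59
clock 5: out=1, reg = 0x71F2C
clock 6: out=0, reg = 0xB8F96
clock 7: out=0, reg = 0x5C7CB
clock 8: out=1, reg = 0x2E3E5
clock 9: out=1, reg = 0x971F2
clock 10: out=0, reg = 0x4B8F9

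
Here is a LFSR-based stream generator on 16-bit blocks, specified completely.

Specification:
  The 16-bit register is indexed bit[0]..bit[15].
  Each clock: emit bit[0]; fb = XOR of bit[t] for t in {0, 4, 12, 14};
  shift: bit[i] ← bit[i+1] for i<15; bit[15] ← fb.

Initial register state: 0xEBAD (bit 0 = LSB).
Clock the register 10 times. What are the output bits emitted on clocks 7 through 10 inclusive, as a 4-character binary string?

0111

reg_0 = 0xEBAD
clock 1: out=1, reg = 0x75D6
clock 2: out=0, reg = 0xBAEB
clock 3: out=1, reg = 0x5D75
clock 4: out=1, reg = 0x2EBA
clock 5: out=0, reg = 0x975D
clock 6: out=1, reg = 0xCBAE
clock 7: out=0, reg = 0xE5D7
clock 8: out=1, reg = 0xF2EB
clock 9: out=1, reg = 0xF975
clock 10: out=1, reg = 0x7CBA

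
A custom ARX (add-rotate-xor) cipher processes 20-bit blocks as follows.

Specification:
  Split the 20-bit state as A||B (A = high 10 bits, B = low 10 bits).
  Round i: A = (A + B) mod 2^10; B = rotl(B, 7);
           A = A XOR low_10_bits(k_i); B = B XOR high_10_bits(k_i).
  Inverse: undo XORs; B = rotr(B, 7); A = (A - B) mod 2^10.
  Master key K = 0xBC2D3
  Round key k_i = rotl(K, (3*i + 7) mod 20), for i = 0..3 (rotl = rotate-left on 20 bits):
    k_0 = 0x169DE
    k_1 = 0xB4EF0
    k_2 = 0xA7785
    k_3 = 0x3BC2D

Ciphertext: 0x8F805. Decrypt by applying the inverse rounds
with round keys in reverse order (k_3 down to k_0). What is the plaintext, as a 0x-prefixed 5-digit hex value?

0x1CADB

s_0 = ciphertext = 0x8F805
s_1 = InvRound(s_0, k_3) = 0xB0B51
s_2 = InvRound(s_1, k_2) = 0xB9263
s_3 = InvRound(s_2, k_1) = 0xA4D81
s_4 = InvRound(s_3, k_0) = 0x1CADB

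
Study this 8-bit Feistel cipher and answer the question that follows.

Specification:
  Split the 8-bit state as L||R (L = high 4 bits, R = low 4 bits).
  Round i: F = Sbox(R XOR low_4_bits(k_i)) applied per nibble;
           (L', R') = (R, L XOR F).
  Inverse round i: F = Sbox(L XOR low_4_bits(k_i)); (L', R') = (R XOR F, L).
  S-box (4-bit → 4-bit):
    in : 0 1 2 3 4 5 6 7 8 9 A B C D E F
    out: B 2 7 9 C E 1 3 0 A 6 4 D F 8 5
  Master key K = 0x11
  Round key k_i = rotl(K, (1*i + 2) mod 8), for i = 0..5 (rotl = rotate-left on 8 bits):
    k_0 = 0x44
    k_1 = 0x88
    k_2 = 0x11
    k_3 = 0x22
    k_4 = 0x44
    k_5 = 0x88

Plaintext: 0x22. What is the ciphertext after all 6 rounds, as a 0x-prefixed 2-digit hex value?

s_0 = plaintext = 0x22
s_1 = Round(s_0, k_0) = 0x23
s_2 = Round(s_1, k_1) = 0x36
s_3 = Round(s_2, k_2) = 0x60
s_4 = Round(s_3, k_3) = 0x01
s_5 = Round(s_4, k_4) = 0x1E
s_6 = Round(s_5, k_5) = 0xE0

0xE0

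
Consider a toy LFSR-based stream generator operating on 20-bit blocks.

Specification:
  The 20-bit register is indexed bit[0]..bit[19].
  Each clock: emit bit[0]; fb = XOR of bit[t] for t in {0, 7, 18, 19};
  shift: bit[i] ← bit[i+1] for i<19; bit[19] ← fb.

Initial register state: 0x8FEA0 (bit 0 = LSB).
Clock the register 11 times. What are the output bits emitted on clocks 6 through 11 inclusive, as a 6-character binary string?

reg_0 = 0x8FEA0
clock 1: out=0, reg = 0x47F50
clock 2: out=0, reg = 0xA3FA8
clock 3: out=0, reg = 0x51FD4
clock 4: out=0, reg = 0x28FEA
clock 5: out=0, reg = 0x947F5
clock 6: out=1, reg = 0xCA3FA
clock 7: out=0, reg = 0xE51FD
clock 8: out=1, reg = 0x728FE
clock 9: out=0, reg = 0x3947F
clock 10: out=1, reg = 0x9CA3F
clock 11: out=1, reg = 0x4E51F

101011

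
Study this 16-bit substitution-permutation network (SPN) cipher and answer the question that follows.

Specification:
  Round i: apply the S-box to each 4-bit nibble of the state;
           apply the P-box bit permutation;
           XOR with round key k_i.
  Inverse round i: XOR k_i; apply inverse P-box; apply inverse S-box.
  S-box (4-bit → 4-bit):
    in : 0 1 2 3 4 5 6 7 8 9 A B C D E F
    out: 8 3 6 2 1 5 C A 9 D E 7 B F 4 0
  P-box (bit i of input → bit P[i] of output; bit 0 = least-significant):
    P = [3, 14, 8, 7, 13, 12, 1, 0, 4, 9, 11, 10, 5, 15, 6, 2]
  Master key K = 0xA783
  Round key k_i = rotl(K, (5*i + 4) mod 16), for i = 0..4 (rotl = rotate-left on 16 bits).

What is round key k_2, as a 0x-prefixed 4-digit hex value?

0xE9E0

K = 0xA783
k_0 = rotl(K, (5*0+4) mod 16) = rotl(K, 4) = 0x783A
k_1 = rotl(K, (5*1+4) mod 16) = rotl(K, 9) = 0x074F
k_2 = rotl(K, (5*2+4) mod 16) = rotl(K, 14) = 0xE9E0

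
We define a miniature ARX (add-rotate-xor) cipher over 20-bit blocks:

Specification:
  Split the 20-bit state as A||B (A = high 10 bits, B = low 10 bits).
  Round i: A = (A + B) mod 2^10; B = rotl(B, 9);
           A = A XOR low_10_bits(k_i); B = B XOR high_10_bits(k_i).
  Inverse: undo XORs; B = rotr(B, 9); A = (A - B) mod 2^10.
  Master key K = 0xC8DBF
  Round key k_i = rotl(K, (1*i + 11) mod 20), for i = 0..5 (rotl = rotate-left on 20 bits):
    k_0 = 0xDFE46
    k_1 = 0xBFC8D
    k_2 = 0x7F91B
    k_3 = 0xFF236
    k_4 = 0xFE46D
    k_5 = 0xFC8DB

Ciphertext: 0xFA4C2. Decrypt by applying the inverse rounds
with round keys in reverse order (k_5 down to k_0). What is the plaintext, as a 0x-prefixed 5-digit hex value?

0x83A31

s_0 = ciphertext = 0xFA4C2
s_1 = InvRound(s_0, k_5) = 0x34661
s_2 = InvRound(s_1, k_4) = 0x63330
s_3 = InvRound(s_2, k_3) = 0x88998
s_4 = InvRound(s_3, k_2) = 0x9B4CC
s_5 = InvRound(s_4, k_1) = 0x9E467
s_6 = InvRound(s_5, k_0) = 0x83A31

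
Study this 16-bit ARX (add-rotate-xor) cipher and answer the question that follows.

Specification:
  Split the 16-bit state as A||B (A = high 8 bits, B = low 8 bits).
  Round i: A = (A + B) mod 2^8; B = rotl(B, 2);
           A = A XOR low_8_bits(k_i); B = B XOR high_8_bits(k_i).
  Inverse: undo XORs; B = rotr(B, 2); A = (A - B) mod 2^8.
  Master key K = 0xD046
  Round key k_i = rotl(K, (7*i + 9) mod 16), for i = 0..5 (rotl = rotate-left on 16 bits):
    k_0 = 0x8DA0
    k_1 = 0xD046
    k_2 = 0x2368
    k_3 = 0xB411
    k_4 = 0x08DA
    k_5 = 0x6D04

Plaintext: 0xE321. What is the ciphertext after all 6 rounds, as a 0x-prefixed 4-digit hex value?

s_0 = plaintext = 0xE321
s_1 = Round(s_0, k_0) = 0xA409
s_2 = Round(s_1, k_1) = 0xEBF4
s_3 = Round(s_2, k_2) = 0xB7F0
s_4 = Round(s_3, k_3) = 0xB677
s_5 = Round(s_4, k_4) = 0xF7D5
s_6 = Round(s_5, k_5) = 0xC83A

0xC83A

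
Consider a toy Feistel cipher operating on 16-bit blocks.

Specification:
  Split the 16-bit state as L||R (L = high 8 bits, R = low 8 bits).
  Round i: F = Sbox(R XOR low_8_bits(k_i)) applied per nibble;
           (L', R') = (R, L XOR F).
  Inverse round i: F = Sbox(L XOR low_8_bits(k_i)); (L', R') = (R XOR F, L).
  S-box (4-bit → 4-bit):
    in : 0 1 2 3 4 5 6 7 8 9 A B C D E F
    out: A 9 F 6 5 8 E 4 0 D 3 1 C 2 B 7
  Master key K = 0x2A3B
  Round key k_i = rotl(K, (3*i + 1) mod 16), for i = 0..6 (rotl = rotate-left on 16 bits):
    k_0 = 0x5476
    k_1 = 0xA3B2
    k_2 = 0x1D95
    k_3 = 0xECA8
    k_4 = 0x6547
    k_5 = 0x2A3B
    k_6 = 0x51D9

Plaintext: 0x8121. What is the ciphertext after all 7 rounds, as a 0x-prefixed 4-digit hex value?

0x8280

s_0 = plaintext = 0x8121
s_1 = Round(s_0, k_0) = 0x2105
s_2 = Round(s_1, k_1) = 0x0535
s_3 = Round(s_2, k_2) = 0x353F
s_4 = Round(s_3, k_3) = 0x3FE1
s_5 = Round(s_4, k_4) = 0xE101
s_6 = Round(s_5, k_5) = 0x0182
s_7 = Round(s_6, k_6) = 0x8280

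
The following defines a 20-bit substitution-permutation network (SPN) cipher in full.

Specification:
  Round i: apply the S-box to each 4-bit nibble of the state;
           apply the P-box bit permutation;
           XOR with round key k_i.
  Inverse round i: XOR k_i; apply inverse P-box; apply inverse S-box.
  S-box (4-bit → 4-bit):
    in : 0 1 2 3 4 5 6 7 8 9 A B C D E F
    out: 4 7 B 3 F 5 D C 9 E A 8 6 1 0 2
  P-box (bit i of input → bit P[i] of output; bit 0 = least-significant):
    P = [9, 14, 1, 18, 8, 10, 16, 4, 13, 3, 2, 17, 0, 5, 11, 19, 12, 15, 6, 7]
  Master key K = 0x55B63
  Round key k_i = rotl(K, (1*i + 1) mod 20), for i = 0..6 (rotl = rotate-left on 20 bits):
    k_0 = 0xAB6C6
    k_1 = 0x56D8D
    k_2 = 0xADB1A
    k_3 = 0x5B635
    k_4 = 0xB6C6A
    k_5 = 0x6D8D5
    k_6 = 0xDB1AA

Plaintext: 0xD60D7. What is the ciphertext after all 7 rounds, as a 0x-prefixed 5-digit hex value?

s_0 = plaintext = 0xD60D7
s_1 = Round(s_0, k_0) = 0x6AFC1
s_2 = Round(s_1, k_1) = 0xC3B67
s_3 = Round(s_2, k_2) = 0xD5A69
s_4 = Round(s_3, k_3) = 0x2EF2E
s_5 = Round(s_4, k_4) = 0xBF9F2
s_6 = Round(s_5, k_5) = 0x09E79
s_7 = Round(s_6, k_6) = 0x0F9D8

0x0F9D8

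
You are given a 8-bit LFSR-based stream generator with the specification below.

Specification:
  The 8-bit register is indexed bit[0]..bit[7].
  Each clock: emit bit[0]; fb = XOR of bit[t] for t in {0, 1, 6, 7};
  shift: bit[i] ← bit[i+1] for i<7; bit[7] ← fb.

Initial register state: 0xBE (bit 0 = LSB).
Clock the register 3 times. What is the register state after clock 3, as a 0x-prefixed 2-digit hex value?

0xD7

reg_0 = 0xBE
clock 1: out=0, reg = 0x5F
clock 2: out=1, reg = 0xAF
clock 3: out=1, reg = 0xD7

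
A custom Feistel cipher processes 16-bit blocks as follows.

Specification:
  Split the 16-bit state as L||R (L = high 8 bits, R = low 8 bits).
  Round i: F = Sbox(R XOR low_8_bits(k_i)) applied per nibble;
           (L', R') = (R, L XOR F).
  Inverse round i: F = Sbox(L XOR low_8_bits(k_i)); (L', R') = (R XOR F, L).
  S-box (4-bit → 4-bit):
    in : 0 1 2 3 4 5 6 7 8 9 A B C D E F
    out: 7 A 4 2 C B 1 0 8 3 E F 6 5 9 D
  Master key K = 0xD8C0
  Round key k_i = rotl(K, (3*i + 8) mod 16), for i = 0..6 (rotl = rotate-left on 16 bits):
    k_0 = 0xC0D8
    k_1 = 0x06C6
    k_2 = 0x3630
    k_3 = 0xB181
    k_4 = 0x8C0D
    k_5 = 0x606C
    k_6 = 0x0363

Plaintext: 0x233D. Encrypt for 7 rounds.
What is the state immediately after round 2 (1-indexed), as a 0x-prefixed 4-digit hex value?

0xB834

s_0 = plaintext = 0x233D
s_1 = Round(s_0, k_0) = 0x3DB8
s_2 = Round(s_1, k_1) = 0xB834
s_3 = Round(s_2, k_2) = 0x34C4
s_4 = Round(s_3, k_3) = 0xC4FF
s_5 = Round(s_4, k_4) = 0xFF10
s_6 = Round(s_5, k_5) = 0x10F9
s_7 = Round(s_6, k_6) = 0xF92E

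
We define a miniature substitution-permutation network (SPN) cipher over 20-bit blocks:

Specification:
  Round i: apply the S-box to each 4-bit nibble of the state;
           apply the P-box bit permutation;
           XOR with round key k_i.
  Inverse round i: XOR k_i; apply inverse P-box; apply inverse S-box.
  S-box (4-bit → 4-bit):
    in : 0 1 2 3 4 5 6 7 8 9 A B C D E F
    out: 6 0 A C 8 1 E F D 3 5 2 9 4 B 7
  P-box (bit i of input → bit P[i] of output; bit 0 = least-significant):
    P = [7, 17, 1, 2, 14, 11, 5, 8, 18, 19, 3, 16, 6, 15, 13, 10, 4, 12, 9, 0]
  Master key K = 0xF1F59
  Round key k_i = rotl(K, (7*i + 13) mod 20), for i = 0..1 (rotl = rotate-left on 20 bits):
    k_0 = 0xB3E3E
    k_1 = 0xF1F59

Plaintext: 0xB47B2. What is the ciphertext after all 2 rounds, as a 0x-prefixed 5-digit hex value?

0x49A7C

s_0 = plaintext = 0xB47B2
s_1 = Round(s_0, k_0) = 0x42232
s_2 = Round(s_1, k_1) = 0x49A7C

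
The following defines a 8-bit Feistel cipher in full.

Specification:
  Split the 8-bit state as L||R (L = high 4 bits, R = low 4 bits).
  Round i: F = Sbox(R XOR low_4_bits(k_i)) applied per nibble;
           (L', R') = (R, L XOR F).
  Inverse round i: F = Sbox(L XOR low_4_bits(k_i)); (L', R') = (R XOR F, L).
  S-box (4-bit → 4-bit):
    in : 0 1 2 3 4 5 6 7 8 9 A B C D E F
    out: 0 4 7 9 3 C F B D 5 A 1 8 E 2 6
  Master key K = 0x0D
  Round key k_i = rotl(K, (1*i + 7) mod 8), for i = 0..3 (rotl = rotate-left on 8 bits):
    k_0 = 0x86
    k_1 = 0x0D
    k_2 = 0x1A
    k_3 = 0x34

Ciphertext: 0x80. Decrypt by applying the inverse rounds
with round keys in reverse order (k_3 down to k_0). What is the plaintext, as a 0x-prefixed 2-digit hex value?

0xAF

s_0 = ciphertext = 0x80
s_1 = InvRound(s_0, k_3) = 0x88
s_2 = InvRound(s_1, k_2) = 0xF8
s_3 = InvRound(s_2, k_1) = 0xFF
s_4 = InvRound(s_3, k_0) = 0xAF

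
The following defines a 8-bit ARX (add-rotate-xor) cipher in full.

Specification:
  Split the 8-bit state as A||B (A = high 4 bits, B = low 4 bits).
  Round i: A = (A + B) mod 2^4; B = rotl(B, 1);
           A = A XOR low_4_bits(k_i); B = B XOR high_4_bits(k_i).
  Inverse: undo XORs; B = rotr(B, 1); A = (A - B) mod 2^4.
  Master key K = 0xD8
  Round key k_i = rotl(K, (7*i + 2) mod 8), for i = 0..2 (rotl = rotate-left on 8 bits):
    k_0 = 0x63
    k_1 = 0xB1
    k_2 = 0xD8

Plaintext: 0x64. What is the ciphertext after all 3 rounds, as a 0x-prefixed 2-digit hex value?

s_0 = plaintext = 0x64
s_1 = Round(s_0, k_0) = 0x9E
s_2 = Round(s_1, k_1) = 0x66
s_3 = Round(s_2, k_2) = 0x41

0x41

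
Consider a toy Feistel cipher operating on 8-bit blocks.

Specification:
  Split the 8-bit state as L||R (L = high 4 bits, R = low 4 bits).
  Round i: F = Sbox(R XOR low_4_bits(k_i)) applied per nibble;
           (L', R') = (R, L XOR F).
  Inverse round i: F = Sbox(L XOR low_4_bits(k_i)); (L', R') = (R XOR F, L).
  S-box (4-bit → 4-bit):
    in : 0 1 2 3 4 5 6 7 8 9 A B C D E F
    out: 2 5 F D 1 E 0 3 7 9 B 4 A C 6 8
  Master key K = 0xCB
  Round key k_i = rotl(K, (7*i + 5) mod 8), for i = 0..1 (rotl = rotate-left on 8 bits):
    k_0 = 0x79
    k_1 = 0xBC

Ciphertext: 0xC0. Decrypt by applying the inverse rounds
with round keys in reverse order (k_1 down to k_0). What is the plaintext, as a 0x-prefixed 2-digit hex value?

0x82

s_0 = ciphertext = 0xC0
s_1 = InvRound(s_0, k_1) = 0x2C
s_2 = InvRound(s_1, k_0) = 0x82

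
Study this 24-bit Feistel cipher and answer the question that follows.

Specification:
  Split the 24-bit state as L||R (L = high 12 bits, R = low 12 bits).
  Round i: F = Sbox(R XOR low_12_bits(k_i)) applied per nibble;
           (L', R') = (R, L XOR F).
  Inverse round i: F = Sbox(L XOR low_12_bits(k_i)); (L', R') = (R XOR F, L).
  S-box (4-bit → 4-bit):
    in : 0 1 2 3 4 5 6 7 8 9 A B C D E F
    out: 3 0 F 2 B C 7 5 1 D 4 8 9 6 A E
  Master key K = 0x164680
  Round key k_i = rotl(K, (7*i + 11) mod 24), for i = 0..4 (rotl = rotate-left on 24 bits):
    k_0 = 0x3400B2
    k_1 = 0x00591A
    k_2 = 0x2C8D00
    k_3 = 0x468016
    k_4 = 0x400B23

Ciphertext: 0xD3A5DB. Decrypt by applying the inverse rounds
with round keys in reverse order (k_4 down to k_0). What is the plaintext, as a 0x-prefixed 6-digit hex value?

0x6A3EB9

s_0 = ciphertext = 0xD3A5DB
s_1 = InvRound(s_0, k_4) = 0x2D6D3A
s_2 = InvRound(s_1, k_3) = 0x2A92D6
s_3 = InvRound(s_2, k_2) = 0xC9B2A9
s_4 = InvRound(s_3, k_1) = 0xEB9C9B
s_5 = InvRound(s_4, k_0) = 0x6A3EB9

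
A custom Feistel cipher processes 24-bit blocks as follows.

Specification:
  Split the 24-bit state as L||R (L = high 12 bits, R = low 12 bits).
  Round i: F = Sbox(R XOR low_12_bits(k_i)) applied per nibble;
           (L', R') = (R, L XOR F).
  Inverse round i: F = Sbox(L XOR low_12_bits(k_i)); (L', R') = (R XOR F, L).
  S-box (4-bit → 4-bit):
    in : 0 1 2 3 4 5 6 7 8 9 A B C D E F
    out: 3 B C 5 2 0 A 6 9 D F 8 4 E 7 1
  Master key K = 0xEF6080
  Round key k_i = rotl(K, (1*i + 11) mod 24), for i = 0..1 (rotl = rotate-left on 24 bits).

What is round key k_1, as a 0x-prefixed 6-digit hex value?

0x080EF6

K = 0xEF6080
k_0 = rotl(K, (1*0+11) mod 24) = rotl(K, 11) = 0x04077B
k_1 = rotl(K, (1*1+11) mod 24) = rotl(K, 12) = 0x080EF6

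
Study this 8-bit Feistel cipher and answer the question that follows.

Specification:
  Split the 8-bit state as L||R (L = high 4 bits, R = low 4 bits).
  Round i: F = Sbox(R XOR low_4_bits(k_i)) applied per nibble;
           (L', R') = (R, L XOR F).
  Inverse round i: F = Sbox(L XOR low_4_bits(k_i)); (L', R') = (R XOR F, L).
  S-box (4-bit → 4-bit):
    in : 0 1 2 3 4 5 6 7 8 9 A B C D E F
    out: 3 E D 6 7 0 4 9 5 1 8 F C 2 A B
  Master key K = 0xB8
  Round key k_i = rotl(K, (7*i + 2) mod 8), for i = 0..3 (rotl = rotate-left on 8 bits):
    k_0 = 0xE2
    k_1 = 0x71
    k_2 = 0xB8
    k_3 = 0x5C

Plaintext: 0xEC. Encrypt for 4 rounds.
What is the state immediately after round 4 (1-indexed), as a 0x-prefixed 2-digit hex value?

s_0 = plaintext = 0xEC
s_1 = Round(s_0, k_0) = 0xC4
s_2 = Round(s_1, k_1) = 0x4C
s_3 = Round(s_2, k_2) = 0xC3
s_4 = Round(s_3, k_3) = 0x37

0x37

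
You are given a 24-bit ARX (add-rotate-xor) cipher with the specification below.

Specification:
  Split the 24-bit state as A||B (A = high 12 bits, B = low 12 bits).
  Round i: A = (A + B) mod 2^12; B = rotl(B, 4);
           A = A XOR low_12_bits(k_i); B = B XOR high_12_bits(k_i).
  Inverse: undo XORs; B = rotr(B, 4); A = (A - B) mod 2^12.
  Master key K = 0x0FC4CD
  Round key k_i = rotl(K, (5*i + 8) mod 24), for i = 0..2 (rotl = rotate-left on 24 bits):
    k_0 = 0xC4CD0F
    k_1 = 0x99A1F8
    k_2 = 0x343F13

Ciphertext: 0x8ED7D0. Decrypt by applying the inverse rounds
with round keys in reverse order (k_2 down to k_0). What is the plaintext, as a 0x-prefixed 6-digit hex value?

s_0 = ciphertext = 0x8ED7D0
s_1 = InvRound(s_0, k_2) = 0x4B5349
s_2 = InvRound(s_1, k_1) = 0x1A03AD
s_3 = InvRound(s_2, k_0) = 0xAB11FE

0xAB11FE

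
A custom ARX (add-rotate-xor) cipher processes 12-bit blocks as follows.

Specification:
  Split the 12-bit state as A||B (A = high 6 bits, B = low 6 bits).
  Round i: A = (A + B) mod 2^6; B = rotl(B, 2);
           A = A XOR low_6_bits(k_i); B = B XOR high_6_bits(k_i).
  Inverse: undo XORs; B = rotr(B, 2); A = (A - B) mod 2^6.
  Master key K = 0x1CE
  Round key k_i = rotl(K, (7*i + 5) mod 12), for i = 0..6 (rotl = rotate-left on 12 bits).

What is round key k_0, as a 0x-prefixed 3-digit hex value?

K = 0x1CE
k_0 = rotl(K, (7*0+5) mod 12) = rotl(K, 5) = 0x9C3

0x9C3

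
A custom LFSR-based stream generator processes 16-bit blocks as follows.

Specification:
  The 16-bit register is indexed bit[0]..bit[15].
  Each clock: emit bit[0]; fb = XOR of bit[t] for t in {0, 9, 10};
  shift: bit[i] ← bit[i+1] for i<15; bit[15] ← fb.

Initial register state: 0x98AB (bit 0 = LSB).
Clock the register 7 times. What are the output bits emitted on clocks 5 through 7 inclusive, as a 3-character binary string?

reg_0 = 0x98AB
clock 1: out=1, reg = 0xCC55
clock 2: out=1, reg = 0x662A
clock 3: out=0, reg = 0x3315
clock 4: out=1, reg = 0x198A
clock 5: out=0, reg = 0x0CC5
clock 6: out=1, reg = 0x0662
clock 7: out=0, reg = 0x0331

010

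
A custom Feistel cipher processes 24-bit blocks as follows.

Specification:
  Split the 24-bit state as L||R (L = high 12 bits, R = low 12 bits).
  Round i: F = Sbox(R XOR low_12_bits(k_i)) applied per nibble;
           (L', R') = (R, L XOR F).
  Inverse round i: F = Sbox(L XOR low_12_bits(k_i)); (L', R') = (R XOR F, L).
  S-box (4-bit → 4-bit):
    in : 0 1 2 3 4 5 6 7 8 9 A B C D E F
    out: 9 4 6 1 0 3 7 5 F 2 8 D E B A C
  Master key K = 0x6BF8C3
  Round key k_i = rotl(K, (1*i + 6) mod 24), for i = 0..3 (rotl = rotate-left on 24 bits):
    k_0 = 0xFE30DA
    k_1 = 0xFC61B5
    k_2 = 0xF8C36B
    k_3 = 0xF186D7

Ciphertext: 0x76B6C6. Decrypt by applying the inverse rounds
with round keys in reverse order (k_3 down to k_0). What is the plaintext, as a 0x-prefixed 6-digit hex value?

s_0 = ciphertext = 0x76B6C6
s_1 = InvRound(s_0, k_3) = 0x21876B
s_2 = InvRound(s_1, k_2) = 0x33A218
s_3 = InvRound(s_2, k_1) = 0x4E433A
s_4 = InvRound(s_3, k_0) = 0x3204E4

0x3204E4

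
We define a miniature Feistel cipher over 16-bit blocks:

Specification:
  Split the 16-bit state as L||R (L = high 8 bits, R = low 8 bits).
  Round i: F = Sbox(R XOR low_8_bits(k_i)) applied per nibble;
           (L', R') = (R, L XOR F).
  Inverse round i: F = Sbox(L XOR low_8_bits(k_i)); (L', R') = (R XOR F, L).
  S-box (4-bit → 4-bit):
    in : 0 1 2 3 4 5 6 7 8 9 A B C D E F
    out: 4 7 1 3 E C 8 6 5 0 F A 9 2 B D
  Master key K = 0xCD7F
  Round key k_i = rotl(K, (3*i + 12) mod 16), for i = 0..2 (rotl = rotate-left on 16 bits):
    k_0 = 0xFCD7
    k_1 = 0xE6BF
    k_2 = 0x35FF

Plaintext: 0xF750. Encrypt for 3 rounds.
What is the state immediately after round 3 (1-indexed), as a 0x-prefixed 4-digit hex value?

s_0 = plaintext = 0xF750
s_1 = Round(s_0, k_0) = 0x50A1
s_2 = Round(s_1, k_1) = 0xA12B
s_3 = Round(s_2, k_2) = 0x2B8F

0x2B8F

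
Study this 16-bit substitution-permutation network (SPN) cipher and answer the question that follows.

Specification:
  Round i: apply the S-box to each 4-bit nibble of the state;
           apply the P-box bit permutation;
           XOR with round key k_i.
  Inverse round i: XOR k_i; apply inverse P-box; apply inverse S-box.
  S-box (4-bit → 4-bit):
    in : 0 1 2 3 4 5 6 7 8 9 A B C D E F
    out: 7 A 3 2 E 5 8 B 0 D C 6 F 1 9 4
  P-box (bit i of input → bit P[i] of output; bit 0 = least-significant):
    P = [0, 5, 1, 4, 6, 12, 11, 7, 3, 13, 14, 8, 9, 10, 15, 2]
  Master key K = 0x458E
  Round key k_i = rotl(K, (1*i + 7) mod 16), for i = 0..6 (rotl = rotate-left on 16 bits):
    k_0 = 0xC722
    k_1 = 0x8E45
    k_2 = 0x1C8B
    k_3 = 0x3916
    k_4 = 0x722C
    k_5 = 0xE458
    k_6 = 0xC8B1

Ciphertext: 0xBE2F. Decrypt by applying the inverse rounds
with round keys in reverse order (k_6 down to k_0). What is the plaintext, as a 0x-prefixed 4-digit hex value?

s_0 = ciphertext = 0xBE2F
s_1 = InvRound(s_0, k_6) = 0x701A
s_2 = InvRound(s_1, k_5) = 0xB82F
s_3 = InvRound(s_2, k_4) = 0x5FF5
s_4 = InvRound(s_3, k_3) = 0x2BE0
s_5 = InvRound(s_4, k_2) = 0x2720
s_6 = InvRound(s_5, k_1) = 0xA152
s_7 = InvRound(s_6, k_0) = 0x2BD1

0x2BD1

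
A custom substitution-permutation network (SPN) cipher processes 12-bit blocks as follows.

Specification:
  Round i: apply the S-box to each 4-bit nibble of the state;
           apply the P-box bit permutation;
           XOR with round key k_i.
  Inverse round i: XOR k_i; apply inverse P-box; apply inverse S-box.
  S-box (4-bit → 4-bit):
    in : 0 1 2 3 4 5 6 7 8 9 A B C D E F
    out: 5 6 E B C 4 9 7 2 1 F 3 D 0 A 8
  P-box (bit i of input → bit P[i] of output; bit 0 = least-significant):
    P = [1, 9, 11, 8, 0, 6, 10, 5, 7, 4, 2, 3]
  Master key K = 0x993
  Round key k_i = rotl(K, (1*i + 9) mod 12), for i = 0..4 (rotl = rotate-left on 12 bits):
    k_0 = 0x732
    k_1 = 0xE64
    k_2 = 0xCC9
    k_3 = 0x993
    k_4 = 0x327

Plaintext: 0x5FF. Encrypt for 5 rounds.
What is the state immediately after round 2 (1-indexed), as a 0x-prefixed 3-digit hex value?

s_0 = plaintext = 0x5FF
s_1 = Round(s_0, k_0) = 0x616
s_2 = Round(s_1, k_1) = 0xBAE
s_3 = Round(s_2, k_2) = 0xB38
s_4 = Round(s_3, k_3) = 0xB62
s_5 = Round(s_4, k_4) = 0x896

0xBAE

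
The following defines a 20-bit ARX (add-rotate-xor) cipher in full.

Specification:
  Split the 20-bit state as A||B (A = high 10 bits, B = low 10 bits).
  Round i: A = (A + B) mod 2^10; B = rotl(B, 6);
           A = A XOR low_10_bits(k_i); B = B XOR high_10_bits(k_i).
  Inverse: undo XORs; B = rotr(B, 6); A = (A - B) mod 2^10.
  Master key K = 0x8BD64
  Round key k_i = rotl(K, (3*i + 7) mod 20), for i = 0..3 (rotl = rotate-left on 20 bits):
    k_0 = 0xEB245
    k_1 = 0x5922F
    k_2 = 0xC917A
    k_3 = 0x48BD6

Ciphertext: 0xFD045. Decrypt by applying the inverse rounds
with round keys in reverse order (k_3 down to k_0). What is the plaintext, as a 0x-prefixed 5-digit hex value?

0x31FD2

s_0 = ciphertext = 0xFD045
s_1 = InvRound(s_0, k_3) = 0x6B675
s_2 = InvRound(s_1, k_2) = 0xF0915
s_3 = InvRound(s_2, k_1) = 0xB7311
s_4 = InvRound(s_3, k_0) = 0x31FD2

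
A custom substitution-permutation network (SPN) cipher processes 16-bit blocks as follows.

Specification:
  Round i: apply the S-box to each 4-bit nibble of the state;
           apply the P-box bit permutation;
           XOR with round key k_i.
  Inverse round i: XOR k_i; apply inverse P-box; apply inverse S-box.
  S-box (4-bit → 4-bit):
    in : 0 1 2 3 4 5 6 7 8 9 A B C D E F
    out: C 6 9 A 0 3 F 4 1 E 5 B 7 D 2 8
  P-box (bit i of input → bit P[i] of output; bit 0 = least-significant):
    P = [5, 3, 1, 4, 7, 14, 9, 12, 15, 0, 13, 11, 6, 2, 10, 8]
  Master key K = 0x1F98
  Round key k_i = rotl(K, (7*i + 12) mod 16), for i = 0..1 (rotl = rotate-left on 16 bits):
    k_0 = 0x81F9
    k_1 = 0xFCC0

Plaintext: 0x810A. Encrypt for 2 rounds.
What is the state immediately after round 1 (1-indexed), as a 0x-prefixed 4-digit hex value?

s_0 = plaintext = 0x810A
s_1 = Round(s_0, k_0) = 0xB39A
s_2 = Round(s_1, k_1) = 0xA7A7

0xB39A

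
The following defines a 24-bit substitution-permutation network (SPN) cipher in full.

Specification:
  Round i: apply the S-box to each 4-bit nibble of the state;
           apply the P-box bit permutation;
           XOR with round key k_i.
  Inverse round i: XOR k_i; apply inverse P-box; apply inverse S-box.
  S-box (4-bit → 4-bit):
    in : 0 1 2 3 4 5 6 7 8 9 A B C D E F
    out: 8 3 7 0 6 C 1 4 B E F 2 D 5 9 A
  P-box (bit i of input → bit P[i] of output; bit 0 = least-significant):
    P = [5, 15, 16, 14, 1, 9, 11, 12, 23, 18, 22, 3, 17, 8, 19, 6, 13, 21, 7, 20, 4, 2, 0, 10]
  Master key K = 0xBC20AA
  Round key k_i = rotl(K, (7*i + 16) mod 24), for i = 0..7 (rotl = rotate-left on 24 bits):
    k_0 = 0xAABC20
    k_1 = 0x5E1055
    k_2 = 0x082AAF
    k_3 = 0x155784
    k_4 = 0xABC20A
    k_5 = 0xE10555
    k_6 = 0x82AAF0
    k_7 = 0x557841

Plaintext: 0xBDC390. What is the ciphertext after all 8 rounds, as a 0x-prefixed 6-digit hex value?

0xC3E059

s_0 = plaintext = 0xBDC390
s_1 = Round(s_0, k_0) = 0xA0C6E4
s_2 = Round(s_1, k_1) = 0xC58402
s_3 = Round(s_2, k_2) = 0x5FBF5E
s_4 = Round(s_3, k_3) = 0x210AAD
s_5 = Round(s_4, k_4) = 0x4EF875
s_6 = Round(s_5, k_5) = 0x746C18
s_7 = Round(s_6, k_6) = 0x60685B
s_8 = Round(s_7, k_7) = 0xC3E059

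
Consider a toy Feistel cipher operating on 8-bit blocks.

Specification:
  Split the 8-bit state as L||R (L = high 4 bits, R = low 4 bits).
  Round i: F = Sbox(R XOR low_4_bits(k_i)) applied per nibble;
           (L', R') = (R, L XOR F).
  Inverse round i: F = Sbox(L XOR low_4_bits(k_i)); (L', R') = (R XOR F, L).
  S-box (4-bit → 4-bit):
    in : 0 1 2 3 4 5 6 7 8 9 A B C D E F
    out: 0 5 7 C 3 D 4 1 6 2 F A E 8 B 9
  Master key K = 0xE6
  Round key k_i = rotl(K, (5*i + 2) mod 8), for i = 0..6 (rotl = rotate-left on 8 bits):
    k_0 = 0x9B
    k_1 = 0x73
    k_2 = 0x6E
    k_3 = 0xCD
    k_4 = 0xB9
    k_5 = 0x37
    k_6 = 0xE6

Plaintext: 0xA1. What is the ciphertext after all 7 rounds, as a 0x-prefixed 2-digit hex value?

s_0 = plaintext = 0xA1
s_1 = Round(s_0, k_0) = 0x15
s_2 = Round(s_1, k_1) = 0x55
s_3 = Round(s_2, k_2) = 0x5F
s_4 = Round(s_3, k_3) = 0xF2
s_5 = Round(s_4, k_4) = 0x25
s_6 = Round(s_5, k_5) = 0x55
s_7 = Round(s_6, k_6) = 0x59

0x59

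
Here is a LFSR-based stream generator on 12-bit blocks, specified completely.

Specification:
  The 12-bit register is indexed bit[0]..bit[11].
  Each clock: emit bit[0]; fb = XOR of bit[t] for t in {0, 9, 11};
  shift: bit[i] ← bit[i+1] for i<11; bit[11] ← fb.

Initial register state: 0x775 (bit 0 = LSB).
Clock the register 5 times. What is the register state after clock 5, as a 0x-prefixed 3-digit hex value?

reg_0 = 0x775
clock 1: out=1, reg = 0x3BA
clock 2: out=0, reg = 0x9DD
clock 3: out=1, reg = 0x4EE
clock 4: out=0, reg = 0x277
clock 5: out=1, reg = 0x13B

0x13B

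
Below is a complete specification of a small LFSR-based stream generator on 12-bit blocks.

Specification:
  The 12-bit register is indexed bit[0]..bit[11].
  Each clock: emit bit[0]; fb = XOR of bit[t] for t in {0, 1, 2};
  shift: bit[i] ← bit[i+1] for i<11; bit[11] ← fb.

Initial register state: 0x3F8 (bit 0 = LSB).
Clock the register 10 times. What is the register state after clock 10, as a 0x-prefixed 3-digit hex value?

reg_0 = 0x3F8
clock 1: out=0, reg = 0x1FC
clock 2: out=0, reg = 0x8FE
clock 3: out=0, reg = 0x47F
clock 4: out=1, reg = 0xA3F
clock 5: out=1, reg = 0xD1F
clock 6: out=1, reg = 0xE8F
clock 7: out=1, reg = 0xF47
clock 8: out=1, reg = 0xFA3
clock 9: out=1, reg = 0x7D1
clock 10: out=1, reg = 0xBE8

0xBE8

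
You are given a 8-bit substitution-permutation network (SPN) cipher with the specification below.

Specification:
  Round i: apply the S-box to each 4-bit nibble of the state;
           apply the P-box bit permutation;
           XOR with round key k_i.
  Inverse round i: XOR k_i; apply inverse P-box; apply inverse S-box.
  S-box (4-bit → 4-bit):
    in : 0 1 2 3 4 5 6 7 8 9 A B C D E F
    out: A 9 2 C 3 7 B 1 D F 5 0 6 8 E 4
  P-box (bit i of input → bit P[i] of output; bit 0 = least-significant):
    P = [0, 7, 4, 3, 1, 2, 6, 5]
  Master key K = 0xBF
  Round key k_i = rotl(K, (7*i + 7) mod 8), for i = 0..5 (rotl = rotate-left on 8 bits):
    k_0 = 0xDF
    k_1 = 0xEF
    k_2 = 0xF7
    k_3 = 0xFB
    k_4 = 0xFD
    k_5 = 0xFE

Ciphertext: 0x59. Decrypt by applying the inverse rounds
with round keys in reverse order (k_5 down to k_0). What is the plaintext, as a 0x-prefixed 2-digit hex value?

s_0 = ciphertext = 0x59
s_1 = InvRound(s_0, k_5) = 0x64
s_2 = InvRound(s_1, k_4) = 0xB9
s_3 = InvRound(s_2, k_3) = 0xAB
s_4 = InvRound(s_3, k_2) = 0xC3
s_5 = InvRound(s_4, k_1) = 0x0D
s_6 = InvRound(s_5, k_0) = 0xAC

0xAC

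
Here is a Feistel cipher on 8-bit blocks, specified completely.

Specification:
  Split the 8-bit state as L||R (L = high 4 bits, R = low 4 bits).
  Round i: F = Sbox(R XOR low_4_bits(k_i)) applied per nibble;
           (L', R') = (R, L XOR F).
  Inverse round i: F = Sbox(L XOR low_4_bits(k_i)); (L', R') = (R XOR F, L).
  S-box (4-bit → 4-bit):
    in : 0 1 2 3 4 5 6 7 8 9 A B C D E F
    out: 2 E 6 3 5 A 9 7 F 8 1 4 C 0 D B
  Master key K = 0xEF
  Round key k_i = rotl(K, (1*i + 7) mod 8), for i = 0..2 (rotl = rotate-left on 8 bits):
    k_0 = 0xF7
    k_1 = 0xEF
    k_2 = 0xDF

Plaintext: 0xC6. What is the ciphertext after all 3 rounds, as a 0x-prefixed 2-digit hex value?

0x6A

s_0 = plaintext = 0xC6
s_1 = Round(s_0, k_0) = 0x62
s_2 = Round(s_1, k_1) = 0x26
s_3 = Round(s_2, k_2) = 0x6A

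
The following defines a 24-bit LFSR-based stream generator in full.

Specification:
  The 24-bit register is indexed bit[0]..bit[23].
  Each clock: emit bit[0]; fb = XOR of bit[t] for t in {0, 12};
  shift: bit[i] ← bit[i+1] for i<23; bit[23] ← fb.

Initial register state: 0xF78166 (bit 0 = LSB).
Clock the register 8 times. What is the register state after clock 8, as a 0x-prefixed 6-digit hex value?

reg_0 = 0xF78166
clock 1: out=0, reg = 0x7BC0B3
clock 2: out=1, reg = 0xBDE059
clock 3: out=1, reg = 0xDEF02C
clock 4: out=0, reg = 0xEF7816
clock 5: out=0, reg = 0xF7BC0B
clock 6: out=1, reg = 0x7BDE05
clock 7: out=1, reg = 0x3DEF02
clock 8: out=0, reg = 0x1EF781

0x1EF781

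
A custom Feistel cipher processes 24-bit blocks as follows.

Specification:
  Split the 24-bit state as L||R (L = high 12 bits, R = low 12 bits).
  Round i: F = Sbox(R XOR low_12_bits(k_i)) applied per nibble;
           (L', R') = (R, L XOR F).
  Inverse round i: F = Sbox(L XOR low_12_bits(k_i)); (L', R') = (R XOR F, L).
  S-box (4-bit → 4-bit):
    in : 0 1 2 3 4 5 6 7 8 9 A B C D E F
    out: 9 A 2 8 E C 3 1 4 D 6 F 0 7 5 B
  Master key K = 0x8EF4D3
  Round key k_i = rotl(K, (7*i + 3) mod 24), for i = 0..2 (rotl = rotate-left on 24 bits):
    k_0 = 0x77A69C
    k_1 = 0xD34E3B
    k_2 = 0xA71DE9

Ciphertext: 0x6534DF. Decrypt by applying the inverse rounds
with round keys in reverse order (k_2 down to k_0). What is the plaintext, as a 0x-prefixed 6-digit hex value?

0xB1EAF1

s_0 = ciphertext = 0x6534DF
s_1 = InvRound(s_0, k_2) = 0xB29653
s_2 = InvRound(s_1, k_1) = 0xAF1B29
s_3 = InvRound(s_2, k_0) = 0xB1EAF1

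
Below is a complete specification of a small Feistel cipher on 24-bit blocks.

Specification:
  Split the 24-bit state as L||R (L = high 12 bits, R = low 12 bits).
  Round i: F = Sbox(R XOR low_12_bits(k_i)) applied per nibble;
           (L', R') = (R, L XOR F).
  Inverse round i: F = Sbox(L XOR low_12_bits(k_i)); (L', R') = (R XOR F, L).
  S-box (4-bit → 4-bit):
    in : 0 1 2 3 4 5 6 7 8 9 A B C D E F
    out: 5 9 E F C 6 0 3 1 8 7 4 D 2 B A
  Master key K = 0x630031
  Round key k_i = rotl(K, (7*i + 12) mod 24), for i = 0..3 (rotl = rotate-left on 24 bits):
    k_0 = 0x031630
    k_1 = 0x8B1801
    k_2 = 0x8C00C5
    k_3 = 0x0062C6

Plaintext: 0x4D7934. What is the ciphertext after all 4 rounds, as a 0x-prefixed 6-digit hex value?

s_0 = plaintext = 0x4D7934
s_1 = Round(s_0, k_0) = 0x934E8B
s_2 = Round(s_1, k_1) = 0xE8B923
s_3 = Round(s_2, k_2) = 0x92363B
s_4 = Round(s_3, k_3) = 0x63B581

0x63B581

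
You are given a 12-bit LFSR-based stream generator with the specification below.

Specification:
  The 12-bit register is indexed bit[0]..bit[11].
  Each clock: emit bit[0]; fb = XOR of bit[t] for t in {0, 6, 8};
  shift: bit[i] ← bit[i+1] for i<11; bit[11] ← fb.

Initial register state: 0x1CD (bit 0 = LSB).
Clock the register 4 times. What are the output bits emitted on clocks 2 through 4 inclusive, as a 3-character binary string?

reg_0 = 0x1CD
clock 1: out=1, reg = 0x8E6
clock 2: out=0, reg = 0xC73
clock 3: out=1, reg = 0x639
clock 4: out=1, reg = 0xB1C

011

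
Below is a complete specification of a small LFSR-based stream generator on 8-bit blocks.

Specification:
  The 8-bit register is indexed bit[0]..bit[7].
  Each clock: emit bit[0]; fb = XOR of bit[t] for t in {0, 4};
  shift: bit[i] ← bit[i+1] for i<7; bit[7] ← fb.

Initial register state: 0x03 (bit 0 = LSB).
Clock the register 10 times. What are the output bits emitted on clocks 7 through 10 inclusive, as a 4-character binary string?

reg_0 = 0x03
clock 1: out=1, reg = 0x81
clock 2: out=1, reg = 0xC0
clock 3: out=0, reg = 0x60
clock 4: out=0, reg = 0x30
clock 5: out=0, reg = 0x98
clock 6: out=0, reg = 0xCC
clock 7: out=0, reg = 0x66
clock 8: out=0, reg = 0x33
clock 9: out=1, reg = 0x19
clock 10: out=1, reg = 0x0C

0011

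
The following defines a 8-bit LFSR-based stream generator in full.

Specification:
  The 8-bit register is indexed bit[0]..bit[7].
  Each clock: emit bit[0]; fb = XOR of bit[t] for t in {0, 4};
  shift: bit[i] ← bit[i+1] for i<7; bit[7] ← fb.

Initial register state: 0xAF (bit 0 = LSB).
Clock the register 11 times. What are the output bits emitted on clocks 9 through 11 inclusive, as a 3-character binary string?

101

reg_0 = 0xAF
clock 1: out=1, reg = 0xD7
clock 2: out=1, reg = 0x6B
clock 3: out=1, reg = 0xB5
clock 4: out=1, reg = 0x5A
clock 5: out=0, reg = 0xAD
clock 6: out=1, reg = 0xD6
clock 7: out=0, reg = 0xEB
clock 8: out=1, reg = 0xF5
clock 9: out=1, reg = 0x7A
clock 10: out=0, reg = 0xBD
clock 11: out=1, reg = 0x5E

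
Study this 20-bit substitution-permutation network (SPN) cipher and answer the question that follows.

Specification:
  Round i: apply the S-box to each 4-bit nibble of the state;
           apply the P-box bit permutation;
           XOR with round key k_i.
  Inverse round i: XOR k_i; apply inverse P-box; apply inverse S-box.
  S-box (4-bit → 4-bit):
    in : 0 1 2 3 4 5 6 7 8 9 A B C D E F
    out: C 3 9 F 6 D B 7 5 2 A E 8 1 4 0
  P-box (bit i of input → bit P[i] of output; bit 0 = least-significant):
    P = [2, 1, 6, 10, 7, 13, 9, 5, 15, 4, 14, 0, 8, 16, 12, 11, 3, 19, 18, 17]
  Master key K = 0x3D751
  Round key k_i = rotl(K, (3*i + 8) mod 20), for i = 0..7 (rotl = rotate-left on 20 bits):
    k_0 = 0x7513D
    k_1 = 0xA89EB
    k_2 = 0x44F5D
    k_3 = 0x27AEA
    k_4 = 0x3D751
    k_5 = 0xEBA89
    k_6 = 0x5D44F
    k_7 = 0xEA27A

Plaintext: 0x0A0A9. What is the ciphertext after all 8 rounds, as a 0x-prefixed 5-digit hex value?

s_0 = plaintext = 0x0A0A9
s_1 = Round(s_0, k_0) = 0x0391E
s_2 = Round(s_1, k_1) = 0xDB03B
s_3 = Round(s_2, k_2) = 0x531B6
s_4 = Round(s_3, k_3) = 0x5C5D4
s_5 = Round(s_4, k_4) = 0x51F9A
s_6 = Round(s_5, k_5) = 0x99F83
s_7 = Round(s_6, k_6) = 0xCD289
s_8 = Round(s_7, k_7) = 0xC21F9

0xC21F9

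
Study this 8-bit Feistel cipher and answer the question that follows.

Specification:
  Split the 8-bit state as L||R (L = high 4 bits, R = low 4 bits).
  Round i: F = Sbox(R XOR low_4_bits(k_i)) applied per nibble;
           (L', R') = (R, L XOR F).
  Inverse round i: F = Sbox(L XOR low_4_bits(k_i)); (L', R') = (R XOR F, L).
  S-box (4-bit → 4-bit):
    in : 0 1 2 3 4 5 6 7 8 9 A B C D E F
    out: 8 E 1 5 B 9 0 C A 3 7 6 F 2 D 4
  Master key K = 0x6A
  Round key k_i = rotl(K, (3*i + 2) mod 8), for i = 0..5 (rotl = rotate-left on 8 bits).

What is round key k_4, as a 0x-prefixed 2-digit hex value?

K = 0x6A
k_0 = rotl(K, (3*0+2) mod 8) = rotl(K, 2) = 0xA9
k_1 = rotl(K, (3*1+2) mod 8) = rotl(K, 5) = 0x4D
k_2 = rotl(K, (3*2+2) mod 8) = rotl(K, 0) = 0x6A
k_3 = rotl(K, (3*3+2) mod 8) = rotl(K, 3) = 0x53
k_4 = rotl(K, (3*4+2) mod 8) = rotl(K, 6) = 0x9A

0x9A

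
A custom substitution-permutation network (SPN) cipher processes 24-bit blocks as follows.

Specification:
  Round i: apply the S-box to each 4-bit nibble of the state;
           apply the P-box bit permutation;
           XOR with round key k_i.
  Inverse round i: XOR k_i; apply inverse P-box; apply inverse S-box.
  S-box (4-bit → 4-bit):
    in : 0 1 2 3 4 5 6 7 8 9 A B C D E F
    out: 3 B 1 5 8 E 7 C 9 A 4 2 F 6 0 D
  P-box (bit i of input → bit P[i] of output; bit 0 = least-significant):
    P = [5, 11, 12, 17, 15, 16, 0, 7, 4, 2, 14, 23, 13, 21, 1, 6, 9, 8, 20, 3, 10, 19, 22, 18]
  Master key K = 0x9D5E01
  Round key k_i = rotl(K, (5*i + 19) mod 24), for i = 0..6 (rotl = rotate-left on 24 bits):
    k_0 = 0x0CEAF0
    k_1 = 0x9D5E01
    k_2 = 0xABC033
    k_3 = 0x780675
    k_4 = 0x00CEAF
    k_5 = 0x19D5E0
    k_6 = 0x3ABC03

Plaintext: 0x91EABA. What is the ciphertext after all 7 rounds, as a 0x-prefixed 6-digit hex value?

s_0 = plaintext = 0x91EABA
s_1 = Round(s_0, k_0) = 0x01B9F8
s_2 = Round(s_1, k_1) = 0x37D9AC
s_3 = Round(s_2, k_2) = 0x59DC1C
s_4 = Round(s_3, k_3) = 0x97DFCB
s_5 = Round(s_4, k_4) = 0xBD0634
s_6 = Round(s_5, k_5) = 0x2334F5
s_7 = Round(s_6, k_6) = 0xA80280

0xA80280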